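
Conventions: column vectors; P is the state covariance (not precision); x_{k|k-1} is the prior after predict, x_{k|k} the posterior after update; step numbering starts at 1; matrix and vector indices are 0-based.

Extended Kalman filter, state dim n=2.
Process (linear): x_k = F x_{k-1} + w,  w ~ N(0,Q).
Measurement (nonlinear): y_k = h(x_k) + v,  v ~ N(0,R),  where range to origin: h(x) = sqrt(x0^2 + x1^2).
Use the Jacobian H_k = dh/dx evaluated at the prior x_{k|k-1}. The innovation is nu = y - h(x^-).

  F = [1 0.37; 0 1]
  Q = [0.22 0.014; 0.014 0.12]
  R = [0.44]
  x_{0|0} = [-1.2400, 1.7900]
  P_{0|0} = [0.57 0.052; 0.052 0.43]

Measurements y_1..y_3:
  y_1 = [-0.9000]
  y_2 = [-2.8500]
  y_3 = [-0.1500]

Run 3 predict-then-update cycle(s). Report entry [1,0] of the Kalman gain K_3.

K[1,0] = 0.2825

step 1: x^-=[-0.5777, 1.7900]  P^-=[0.8873 0.2251; 0.2251 0.5500]  H_jac=[-0.3071 0.9517]  S=[0.8902]  K=[-0.0655; 0.5103]  nu=[-2.7809]  x^+=[-0.3955, 0.3709]  P^+=[0.8835 0.2549; 0.2549 0.3182]
step 2: x^-=[-0.2583, 0.3709]  P^-=[1.3357 0.3866; 0.3866 0.4382]  H_jac=[-0.5714 0.8206]  S=[0.8087]  K=[-0.5515; 0.1715]  nu=[-3.3020]  x^+=[1.5629, -0.1953]  P^+=[1.0897 0.4631; 0.4631 0.4144]
step 3: x^-=[1.4906, -0.1953]  P^-=[1.7091 0.6304; 0.6304 0.5344]  H_jac=[0.9915 -0.1299]  S=[1.9668]  K=[0.8199; 0.2825]  nu=[-1.6533]  x^+=[0.1349, -0.6624]  P^+=[0.3868 0.1748; 0.1748 0.3774]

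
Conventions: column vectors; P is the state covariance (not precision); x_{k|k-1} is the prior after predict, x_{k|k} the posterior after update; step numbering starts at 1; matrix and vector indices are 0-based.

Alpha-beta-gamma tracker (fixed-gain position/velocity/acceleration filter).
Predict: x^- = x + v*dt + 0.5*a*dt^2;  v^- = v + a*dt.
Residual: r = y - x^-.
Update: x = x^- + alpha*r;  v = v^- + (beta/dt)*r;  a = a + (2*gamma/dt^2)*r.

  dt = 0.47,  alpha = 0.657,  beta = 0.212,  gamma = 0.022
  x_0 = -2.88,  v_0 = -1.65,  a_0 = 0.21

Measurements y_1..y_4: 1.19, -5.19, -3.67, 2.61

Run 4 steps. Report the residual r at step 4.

resid = 6.8019

step 1: x_pred=-3.6323  r=4.8223  x^+=-0.4641  v^+=0.6239  a^+=1.1705
step 2: x_pred=-0.0415  r=-5.1485  x^+=-3.4241  v^+=-1.1483  a^+=0.1450
step 3: x_pred=-3.9477  r=0.2777  x^+=-3.7653  v^+=-0.9548  a^+=0.2004
step 4: x_pred=-4.1919  r=6.8019  x^+=0.2769  v^+=2.2074  a^+=1.5552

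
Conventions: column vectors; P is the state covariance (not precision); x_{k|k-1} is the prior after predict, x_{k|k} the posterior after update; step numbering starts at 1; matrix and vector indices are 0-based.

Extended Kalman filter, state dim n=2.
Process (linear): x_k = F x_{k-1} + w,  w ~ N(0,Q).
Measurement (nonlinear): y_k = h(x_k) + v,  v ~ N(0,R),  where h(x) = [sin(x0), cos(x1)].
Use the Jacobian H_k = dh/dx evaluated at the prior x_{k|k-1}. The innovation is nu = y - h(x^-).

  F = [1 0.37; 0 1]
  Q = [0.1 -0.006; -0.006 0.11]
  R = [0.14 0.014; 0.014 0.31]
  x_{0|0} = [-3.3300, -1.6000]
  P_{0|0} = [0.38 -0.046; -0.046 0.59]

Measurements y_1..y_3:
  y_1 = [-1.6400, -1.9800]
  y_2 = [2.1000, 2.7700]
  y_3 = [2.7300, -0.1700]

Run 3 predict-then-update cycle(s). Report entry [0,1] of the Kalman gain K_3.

step 1: x^-=[-3.9220, -1.6000]  P^-=[0.5267 0.1663; 0.1663 0.7000]  H_jac=[-0.7106 0.0000; 0.0000 0.9996]  S=[0.4060 -0.1041; -0.1041 1.0094]  K=[-0.9036 0.0715; -0.1164 0.6812]  nu=[-2.3436, -1.9508]  x^+=[-1.9437, -2.6561]  P^+=[0.1766 0.0095; 0.0095 0.2096]
step 2: x^-=[-2.9265, -2.6561]  P^-=[0.3123 0.0811; 0.0811 0.3196]  H_jac=[-0.9769 0.0000; 0.0000 0.4666]  S=[0.4381 -0.0230; -0.0230 0.3796]  K=[-0.6935 0.0577; -0.1607 0.3832]  nu=[2.3135, 3.6544]  x^+=[-4.3199, -1.6275]  P^+=[0.0986 0.0175; 0.0175 0.2497]
step 3: x^-=[-4.9221, -1.6275]  P^-=[0.2457 0.1039; 0.1039 0.3597]  H_jac=[0.2081 0.0000; 0.0000 0.9984]  S=[0.1506 0.0356; 0.0356 0.6686]  K=[0.3067 0.1389; 0.0169 0.5363]  nu=[1.7519, -0.1133]  x^+=[-4.4005, -1.6587]  P^+=[0.2156 0.0474; 0.0474 0.1668]

K[0,1] = 0.1389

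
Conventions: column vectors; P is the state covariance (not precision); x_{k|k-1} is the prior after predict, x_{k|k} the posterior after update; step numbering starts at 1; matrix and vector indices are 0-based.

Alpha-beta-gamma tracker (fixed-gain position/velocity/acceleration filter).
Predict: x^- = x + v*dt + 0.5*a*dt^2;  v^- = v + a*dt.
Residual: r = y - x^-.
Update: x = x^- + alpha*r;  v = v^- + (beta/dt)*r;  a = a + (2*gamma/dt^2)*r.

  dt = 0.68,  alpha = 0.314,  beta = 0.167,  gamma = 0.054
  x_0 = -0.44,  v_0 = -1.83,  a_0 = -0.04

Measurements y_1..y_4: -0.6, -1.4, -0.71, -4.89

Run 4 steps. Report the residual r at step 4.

resid = -2.7057

step 1: x_pred=-1.6936  r=1.0936  x^+=-1.3502  v^+=-1.5886  a^+=0.2154
step 2: x_pred=-2.3807  r=0.9807  x^+=-2.0728  v^+=-1.2013  a^+=0.4445
step 3: x_pred=-2.7869  r=2.0769  x^+=-2.1347  v^+=-0.3890  a^+=0.9296
step 4: x_pred=-2.1843  r=-2.7057  x^+=-3.0339  v^+=-0.4213  a^+=0.2976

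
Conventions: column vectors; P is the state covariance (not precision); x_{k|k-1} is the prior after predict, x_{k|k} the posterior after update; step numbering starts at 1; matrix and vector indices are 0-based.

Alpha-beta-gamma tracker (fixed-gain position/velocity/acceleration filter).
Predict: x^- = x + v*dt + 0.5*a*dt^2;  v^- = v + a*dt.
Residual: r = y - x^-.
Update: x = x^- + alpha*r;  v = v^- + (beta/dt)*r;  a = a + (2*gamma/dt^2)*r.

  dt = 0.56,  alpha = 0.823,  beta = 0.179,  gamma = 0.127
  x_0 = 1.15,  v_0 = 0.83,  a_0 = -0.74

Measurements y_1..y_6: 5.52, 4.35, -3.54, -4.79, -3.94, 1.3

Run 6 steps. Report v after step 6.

v_post = -6.9811

step 1: x_pred=1.4988  r=4.0212  x^+=4.8082  v^+=1.7010  a^+=2.5170
step 2: x_pred=6.1554  r=-1.8054  x^+=4.6696  v^+=2.5334  a^+=1.0547
step 3: x_pred=6.2536  r=-9.7936  x^+=-1.8065  v^+=-0.0065  a^+=-6.8777
step 4: x_pred=-2.8886  r=-1.9014  x^+=-4.4534  v^+=-4.4657  a^+=-8.4177
step 5: x_pred=-8.2742  r=4.3342  x^+=-4.7071  v^+=-7.7943  a^+=-4.9073
step 6: x_pred=-9.8414  r=11.1414  x^+=-0.6720  v^+=-6.9811  a^+=4.1167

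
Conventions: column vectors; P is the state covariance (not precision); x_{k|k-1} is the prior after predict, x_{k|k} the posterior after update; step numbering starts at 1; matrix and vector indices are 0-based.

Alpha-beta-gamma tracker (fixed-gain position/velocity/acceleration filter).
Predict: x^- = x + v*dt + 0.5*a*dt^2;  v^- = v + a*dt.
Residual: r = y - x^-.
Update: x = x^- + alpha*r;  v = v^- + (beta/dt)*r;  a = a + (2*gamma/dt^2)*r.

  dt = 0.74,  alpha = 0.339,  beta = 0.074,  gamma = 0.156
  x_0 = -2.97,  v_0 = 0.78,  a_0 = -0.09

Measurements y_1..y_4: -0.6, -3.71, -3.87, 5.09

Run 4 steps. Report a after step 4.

step 1: x_pred=-2.4174  r=1.8174  x^+=-1.8013  v^+=0.8951  a^+=0.9455
step 2: x_pred=-0.8800  r=-2.8300  x^+=-1.8394  v^+=1.3118  a^+=-0.6669
step 3: x_pred=-1.0512  r=-2.8188  x^+=-2.0068  v^+=0.5364  a^+=-2.2729
step 4: x_pred=-2.2322  r=7.3222  x^+=0.2501  v^+=-0.4133  a^+=1.8990

a_post = 1.8990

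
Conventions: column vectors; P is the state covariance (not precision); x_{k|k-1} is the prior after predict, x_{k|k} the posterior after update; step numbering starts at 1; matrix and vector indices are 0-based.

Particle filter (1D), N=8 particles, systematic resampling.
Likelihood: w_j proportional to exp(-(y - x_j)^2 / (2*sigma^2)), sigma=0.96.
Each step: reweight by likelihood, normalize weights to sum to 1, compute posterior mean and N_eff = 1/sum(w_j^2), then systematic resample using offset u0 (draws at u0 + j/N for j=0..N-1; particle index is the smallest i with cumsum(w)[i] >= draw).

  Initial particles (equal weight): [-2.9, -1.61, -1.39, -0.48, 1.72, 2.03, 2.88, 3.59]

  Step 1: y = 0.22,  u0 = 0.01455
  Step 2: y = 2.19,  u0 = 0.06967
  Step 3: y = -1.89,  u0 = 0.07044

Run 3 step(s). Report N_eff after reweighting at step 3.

N_eff = 6.0888

step 1: w=[0.0031, 0.0975, 0.1470, 0.4599, 0.1770, 0.1014, 0.0129, 0.0013]  mean=-0.0389  Neff=3.5165  idx=[1, 2, 3, 3, 3, 3, 4, 5]
step 2: w=[0.0002, 0.0005, 0.0107, 0.0107, 0.0107, 0.0107, 0.4530, 0.5036]  mean=1.7800  Neff=2.1773  idx=[6, 6, 6, 6, 7, 7, 7, 7]
step 3: w=[0.1950, 0.1950, 0.1950, 0.1950, 0.0550, 0.0550, 0.0550, 0.0550]  mean=1.7882  Neff=6.0888  idx=[0, 1, 1, 2, 2, 3, 4, 7]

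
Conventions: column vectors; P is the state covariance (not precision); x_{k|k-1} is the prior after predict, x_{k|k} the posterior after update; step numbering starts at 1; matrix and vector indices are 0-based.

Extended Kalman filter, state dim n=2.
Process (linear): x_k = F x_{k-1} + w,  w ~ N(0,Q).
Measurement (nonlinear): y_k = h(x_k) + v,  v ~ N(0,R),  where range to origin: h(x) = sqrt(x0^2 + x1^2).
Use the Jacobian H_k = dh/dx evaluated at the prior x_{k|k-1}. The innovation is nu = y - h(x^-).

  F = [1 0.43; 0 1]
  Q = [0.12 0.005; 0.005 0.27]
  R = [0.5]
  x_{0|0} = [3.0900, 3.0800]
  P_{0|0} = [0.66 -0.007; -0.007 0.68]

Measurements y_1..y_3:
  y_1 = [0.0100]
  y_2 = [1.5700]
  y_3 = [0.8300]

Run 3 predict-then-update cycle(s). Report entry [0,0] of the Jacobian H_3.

step 1: x^-=[4.4144, 3.0800]  P^-=[0.8997 0.2904; 0.2904 0.9500]  H_jac=[0.8201 0.5722]  S=[1.6887]  K=[0.5353; 0.4629]  nu=[-5.3727]  x^+=[1.5382, 0.5929]  P^+=[0.4158 -0.1281; -0.1281 0.5881]
step 2: x^-=[1.7932, 0.5929]  P^-=[0.5343 0.1298; 0.1298 0.8581]  H_jac=[0.9495 0.3139]  S=[1.1436]  K=[0.4792; 0.3433]  nu=[-0.3186]  x^+=[1.6405, 0.4835]  P^+=[0.2717 -0.0584; -0.0584 0.7233]
step 3: x^-=[1.8484, 0.4835]  P^-=[0.4752 0.2577; 0.2577 0.9933]  H_jac=[0.9675 0.2531]  S=[1.1346]  K=[0.4627; 0.4413]  nu=[-1.0805]  x^+=[1.3484, 0.0067]  P^+=[0.2323 0.0260; 0.0260 0.7724]

H_jac[0,0] = 0.9675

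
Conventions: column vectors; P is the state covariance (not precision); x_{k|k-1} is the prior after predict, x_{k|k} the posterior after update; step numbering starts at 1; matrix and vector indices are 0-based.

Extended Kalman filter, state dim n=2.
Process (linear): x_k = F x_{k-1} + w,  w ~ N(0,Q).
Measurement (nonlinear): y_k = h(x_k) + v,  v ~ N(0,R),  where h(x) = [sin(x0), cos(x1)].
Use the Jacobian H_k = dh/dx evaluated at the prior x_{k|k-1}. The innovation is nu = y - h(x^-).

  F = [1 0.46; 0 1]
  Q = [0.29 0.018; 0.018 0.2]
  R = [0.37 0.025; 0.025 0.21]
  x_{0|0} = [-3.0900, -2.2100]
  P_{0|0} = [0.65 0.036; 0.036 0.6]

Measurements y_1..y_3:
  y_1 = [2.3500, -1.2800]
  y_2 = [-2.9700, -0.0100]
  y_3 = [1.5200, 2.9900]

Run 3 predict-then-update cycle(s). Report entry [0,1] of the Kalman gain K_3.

step 1: x^-=[-4.1066, -2.2100]  P^-=[1.1001 0.3300; 0.3300 0.8000]  H_jac=[-0.5694 0.0000; 0.0000 0.8026]  S=[0.7267 -0.1258; -0.1258 0.7253]  K=[-0.8235 0.2223; -0.1086 0.8664]  nu=[1.5279, -0.6834]  x^+=[-5.5168, -2.9680]  P^+=[0.5254 0.0325; 0.0325 0.2233]
step 2: x^-=[-6.8821, -2.9680]  P^-=[0.8925 0.1532; 0.1532 0.4233]  H_jac=[0.8259 0.0000; 0.0000 0.1727]  S=[0.9789 0.0469; 0.0469 0.2226]  K=[0.7550 -0.0400; 0.1147 0.3042]  nu=[-2.4062, 0.9750]  x^+=[-8.7379, -2.9476]  P^+=[0.3370 0.0606; 0.0606 0.3866]
step 3: x^-=[-10.0938, -2.9476]  P^-=[0.7646 0.2564; 0.2564 0.5866]  H_jac=[-0.7844 0.0000; 0.0000 0.1928]  S=[0.8405 -0.0138; -0.0138 0.2318]  K=[-0.7108 0.1710; -0.2316 0.4741]  nu=[0.8998, 3.9712]  x^+=[-10.0542, -1.2730]  P^+=[0.3298 0.0941; 0.0941 0.4864]

K[0,1] = 0.1710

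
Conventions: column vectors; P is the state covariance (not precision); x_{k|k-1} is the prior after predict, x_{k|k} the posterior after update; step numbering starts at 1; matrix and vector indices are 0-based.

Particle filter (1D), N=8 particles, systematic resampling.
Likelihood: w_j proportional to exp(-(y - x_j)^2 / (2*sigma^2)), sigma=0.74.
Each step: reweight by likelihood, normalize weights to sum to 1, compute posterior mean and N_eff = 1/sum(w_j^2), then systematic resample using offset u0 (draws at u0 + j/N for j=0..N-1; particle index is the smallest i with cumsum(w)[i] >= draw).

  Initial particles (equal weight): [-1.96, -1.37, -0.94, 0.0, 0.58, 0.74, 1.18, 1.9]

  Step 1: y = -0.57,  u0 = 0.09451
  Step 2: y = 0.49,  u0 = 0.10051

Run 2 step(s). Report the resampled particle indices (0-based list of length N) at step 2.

step 1: w=[0.0585, 0.1905, 0.3015, 0.2539, 0.1021, 0.0713, 0.0209, 0.0013]  mean=-0.5200  Neff=4.7386  idx=[1, 1, 2, 2, 3, 3, 4, 5]
step 2: w=[0.0108, 0.0108, 0.0393, 0.0393, 0.2040, 0.2040, 0.2521, 0.2399]  mean=0.2204  Neff=4.8165  idx=[4, 4, 5, 5, 6, 6, 7, 7]

resampled_idx = [4, 4, 5, 5, 6, 6, 7, 7]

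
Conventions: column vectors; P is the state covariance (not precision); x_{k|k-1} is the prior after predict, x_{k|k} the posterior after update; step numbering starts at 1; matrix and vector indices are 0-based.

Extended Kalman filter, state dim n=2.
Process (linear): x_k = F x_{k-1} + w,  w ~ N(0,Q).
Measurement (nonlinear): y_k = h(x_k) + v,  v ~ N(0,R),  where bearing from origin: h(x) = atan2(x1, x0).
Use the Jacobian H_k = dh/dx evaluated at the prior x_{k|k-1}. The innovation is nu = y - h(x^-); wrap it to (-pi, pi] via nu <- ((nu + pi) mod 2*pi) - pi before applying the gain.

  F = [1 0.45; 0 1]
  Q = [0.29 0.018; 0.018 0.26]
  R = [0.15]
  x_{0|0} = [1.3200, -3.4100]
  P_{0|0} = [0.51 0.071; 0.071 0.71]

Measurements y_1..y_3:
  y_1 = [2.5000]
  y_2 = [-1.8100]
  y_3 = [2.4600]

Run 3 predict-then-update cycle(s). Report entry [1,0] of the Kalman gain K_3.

step 1: x^-=[-0.2145, -3.4100]  P^-=[1.0077 0.4085; 0.4085 0.9700]  H_jac=[0.2921 -0.0184]  S=[0.2319]  K=[1.2368; 0.4377]  nu=[-2.1496]  x^+=[-2.8731, -4.3508]  P^+=[0.6529 0.2830; 0.2830 0.9256]
step 2: x^-=[-4.8309, -4.3508]  P^-=[1.3850 0.7175; 0.7175 1.1856]  H_jac=[0.1029 -0.1143]  S=[0.1633]  K=[0.3709; -0.3776]  nu=[0.5984]  x^+=[-4.6089, -4.5767]  P^+=[1.3626 0.7403; 0.7403 1.1623]
step 3: x^-=[-6.6685, -4.5767]  P^-=[2.5542 1.2814; 1.2814 1.4223]  H_jac=[0.0700 -0.1019]  S=[0.1590]  K=[0.3024; -0.3480]  nu=[-1.2831]  x^+=[-7.0564, -4.1302]  P^+=[2.5397 1.2981; 1.2981 1.4030]

K[1,0] = -0.3480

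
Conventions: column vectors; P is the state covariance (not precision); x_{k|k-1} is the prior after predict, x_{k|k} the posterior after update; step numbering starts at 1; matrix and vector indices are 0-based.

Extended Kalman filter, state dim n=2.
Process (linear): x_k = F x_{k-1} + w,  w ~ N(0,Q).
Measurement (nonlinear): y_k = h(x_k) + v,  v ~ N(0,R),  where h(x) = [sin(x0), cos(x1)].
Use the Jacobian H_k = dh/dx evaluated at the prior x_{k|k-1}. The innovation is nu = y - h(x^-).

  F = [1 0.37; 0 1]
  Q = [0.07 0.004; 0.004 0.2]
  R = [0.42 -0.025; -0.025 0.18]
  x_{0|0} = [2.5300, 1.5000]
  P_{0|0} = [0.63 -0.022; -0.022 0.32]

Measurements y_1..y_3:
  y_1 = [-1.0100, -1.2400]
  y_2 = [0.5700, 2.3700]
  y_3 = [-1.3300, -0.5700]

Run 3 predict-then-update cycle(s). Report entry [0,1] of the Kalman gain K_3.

step 1: x^-=[3.0850, 1.5000]  P^-=[0.7275 0.1004; 0.1004 0.5200]  H_jac=[-0.9984 0.0000; 0.0000 -0.9975]  S=[1.1452 0.0750; 0.0750 0.6974]  K=[-0.6293 -0.0759; -0.0391 -0.7396]  nu=[-1.0666, -1.3107]  x^+=[3.8557, 2.5111]  P^+=[0.2628 -0.0021; -0.0021 0.1325]
step 2: x^-=[4.7848, 2.5111]  P^-=[0.3494 0.0509; 0.0509 0.3325]  H_jac=[0.0724 0.0000; 0.0000 -0.5896]  S=[0.4218 -0.0272; -0.0272 0.2956]  K=[0.0537 -0.0967; -0.0342 -0.6663]  nu=[1.5674, 3.1777]  x^+=[4.5618, 0.3401]  P^+=[0.3452 0.0318; 0.0318 0.2020]
step 3: x^-=[4.6876, 0.3401]  P^-=[0.4664 0.1105; 0.1105 0.4020]  H_jac=[-0.0248 0.0000; 0.0000 -0.3335]  S=[0.4203 -0.0241; -0.0241 0.2247]  K=[-0.0372 -0.1680; -0.0410 -0.6010]  nu=[-0.3303, -1.5127]  x^+=[4.9541, 1.2628]  P^+=[0.4597 0.0879; 0.0879 0.3213]

K[0,1] = -0.1680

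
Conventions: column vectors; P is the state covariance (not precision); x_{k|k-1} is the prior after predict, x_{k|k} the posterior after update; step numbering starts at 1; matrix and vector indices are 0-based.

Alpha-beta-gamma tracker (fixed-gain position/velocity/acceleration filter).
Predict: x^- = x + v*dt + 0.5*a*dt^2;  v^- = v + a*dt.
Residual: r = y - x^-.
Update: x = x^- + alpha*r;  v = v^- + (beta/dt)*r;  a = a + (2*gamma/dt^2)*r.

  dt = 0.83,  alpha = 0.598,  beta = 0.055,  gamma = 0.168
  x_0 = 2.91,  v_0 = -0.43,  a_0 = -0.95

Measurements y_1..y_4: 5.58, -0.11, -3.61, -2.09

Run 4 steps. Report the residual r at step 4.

resid = 2.5368

step 1: x_pred=2.2259  r=3.3541  x^+=4.2316  v^+=-0.9962  a^+=0.6859
step 2: x_pred=3.6410  r=-3.7510  x^+=1.3979  v^+=-0.6755  a^+=-1.1436
step 3: x_pred=0.4434  r=-4.0534  x^+=-1.9806  v^+=-1.8933  a^+=-3.1205
step 4: x_pred=-4.6268  r=2.5368  x^+=-3.1098  v^+=-4.3152  a^+=-1.8832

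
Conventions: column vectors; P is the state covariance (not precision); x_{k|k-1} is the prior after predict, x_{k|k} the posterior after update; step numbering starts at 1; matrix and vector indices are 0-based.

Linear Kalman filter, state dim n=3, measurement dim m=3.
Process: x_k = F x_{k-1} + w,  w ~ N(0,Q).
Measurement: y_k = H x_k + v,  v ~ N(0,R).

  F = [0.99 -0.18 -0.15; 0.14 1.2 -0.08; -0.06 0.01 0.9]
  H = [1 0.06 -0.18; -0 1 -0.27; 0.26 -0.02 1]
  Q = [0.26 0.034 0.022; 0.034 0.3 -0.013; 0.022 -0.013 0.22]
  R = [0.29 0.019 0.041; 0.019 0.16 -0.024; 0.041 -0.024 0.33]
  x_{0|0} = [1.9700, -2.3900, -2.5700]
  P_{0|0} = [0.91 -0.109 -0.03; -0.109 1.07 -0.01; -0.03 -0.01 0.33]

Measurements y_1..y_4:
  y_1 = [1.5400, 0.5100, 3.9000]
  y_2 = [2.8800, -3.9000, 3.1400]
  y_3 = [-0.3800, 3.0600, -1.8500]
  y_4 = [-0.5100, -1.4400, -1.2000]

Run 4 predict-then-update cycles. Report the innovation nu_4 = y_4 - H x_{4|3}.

innov = [-1.2511, -3.4738, -0.9020]

step 1: x^-=[2.7660, -2.3866, -2.4551]  P^-=[1.2412 -0.1891 -0.1062; -0.1891 1.8267 -0.0386; -0.1062 -0.0386 0.4939]  S=[1.5701 -0.0003 0.1698; -0.0003 2.0436 -0.2744; 0.1698 -0.2744 0.8568]  K=[0.7868 -0.0677 0.0795; -0.0636 0.9208 0.1624; -0.1885 -0.0062 0.5805]  nu=[-1.5247, 2.2337, 5.5882]  x^+=[1.8594, 0.6749, 1.0621]  P^+=[0.2301 0.0023 0.0004; 0.0023 0.1507 0.0313; 0.0004 0.0313 0.1845]
step 2: x^-=[1.5600, 0.9852, 0.8511]  P^-=[0.4953 0.0330 -0.0216; 0.0330 0.5174 0.0073; -0.0216 0.0073 0.3708]  S=[0.8108 0.1055 0.0821; 0.1055 0.7005 -0.1171; 0.0821 -0.1171 0.7226]  K=[0.6139 -0.0247 0.0736; -0.0357 0.7638 0.1354; -0.1582 -0.0219 0.5196]  nu=[1.4141, -4.6554, 1.9030]  x^+=[2.6832, -2.3635, 1.7181]  P^+=[0.1807 0.0068 0.0032; 0.0068 0.1252 0.0256; 0.0032 0.0256 0.1652]
step 3: x^-=[2.8240, -2.5980, 1.3617]  P^-=[0.4429 0.0373 -0.0124; 0.0373 0.4822 0.0027; -0.0124 0.0027 0.3546]  S=[0.7551 0.1053 0.0799; 0.1053 0.6666 -0.1161; 0.0799 -0.1161 0.7077]  K=[0.5873 -0.0187 0.0747; -0.0313 0.7499 0.1304; -0.1509 -0.0271 0.5089]  nu=[-2.8031, 6.0256, -3.9979]  x^+=[0.7664, 1.4871, -0.4135]  P^+=[0.1733 0.0075 0.0043; 0.0075 0.1228 0.0243; 0.0043 0.0243 0.1618]
step 4: x^-=[0.5530, 1.9250, -0.4033]  P^-=[0.4349 0.0377 -0.0103; 0.0377 0.4791 0.0016; -0.0103 0.0016 0.3517]  S=[0.7462 0.1050 0.0803; 0.1050 0.6638 -0.1164; 0.0803 -0.1164 0.7054]  K=[0.5827 -0.0180 0.0753; -0.0306 0.7486 0.1296; -0.1491 -0.0281 0.5070]  nu=[-1.2511, -3.4738, -0.9020]  x^+=[-0.1815, -0.7540, -0.5762]  P^+=[0.1721 0.0076 0.0046; 0.0076 0.1226 0.0240; 0.0046 0.0240 0.1612]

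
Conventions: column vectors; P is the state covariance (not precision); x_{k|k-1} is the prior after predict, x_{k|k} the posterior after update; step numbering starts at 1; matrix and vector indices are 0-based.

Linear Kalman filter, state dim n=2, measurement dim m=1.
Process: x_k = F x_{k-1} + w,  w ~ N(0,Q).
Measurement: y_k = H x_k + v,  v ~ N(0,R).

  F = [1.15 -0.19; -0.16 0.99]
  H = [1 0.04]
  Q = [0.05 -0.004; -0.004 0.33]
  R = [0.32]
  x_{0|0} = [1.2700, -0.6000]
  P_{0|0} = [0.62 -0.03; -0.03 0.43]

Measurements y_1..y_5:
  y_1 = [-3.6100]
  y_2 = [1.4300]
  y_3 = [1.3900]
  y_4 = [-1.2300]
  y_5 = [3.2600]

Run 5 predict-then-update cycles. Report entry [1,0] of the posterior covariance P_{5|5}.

step 1: x^-=[1.5745, -0.7972]  P^-=[0.8986 -0.2340; -0.2340 0.7768]  S=[1.2011]  K=[0.7403; -0.1690]  nu=[-5.1526]  x^+=[-2.2402, 0.0735]  P^+=[0.2403 -0.0838; -0.0838 0.7425]
step 2: x^-=[-2.5902, 0.4312]  P^-=[0.4312 -0.2858; -0.2858 1.0904]  S=[0.7300]  K=[0.5749; -0.3317]  nu=[4.0029]  x^+=[-0.2887, -0.8968]  P^+=[0.1898 -0.1466; -0.1466 1.0101]
step 3: x^-=[-0.1617, -0.8416]  P^-=[0.4016 -0.4002; -0.4002 1.3713]  S=[0.6918]  K=[0.5574; -0.4993]  nu=[1.5853]  x^+=[0.7220, -1.6332]  P^+=[0.1867 -0.2077; -0.2077 1.1988]
step 4: x^-=[1.1406, -1.7323]  P^-=[0.4309 -0.5067; -0.5067 1.5756]  S=[0.7129]  K=[0.5760; -0.6223]  nu=[-2.3013]  x^+=[-0.1850, -0.3003]  P^+=[0.1944 -0.2511; -0.2511 1.2995]
step 5: x^-=[-0.1557, -0.2677]  P^-=[0.4637 -0.5777; -0.5777 1.6882]  S=[0.7402]  K=[0.5953; -0.6893]  nu=[3.4265]  x^+=[1.8839, -2.6295]  P^+=[0.2014 -0.2740; -0.2740 1.3365]

P_post[1,0] = -0.2740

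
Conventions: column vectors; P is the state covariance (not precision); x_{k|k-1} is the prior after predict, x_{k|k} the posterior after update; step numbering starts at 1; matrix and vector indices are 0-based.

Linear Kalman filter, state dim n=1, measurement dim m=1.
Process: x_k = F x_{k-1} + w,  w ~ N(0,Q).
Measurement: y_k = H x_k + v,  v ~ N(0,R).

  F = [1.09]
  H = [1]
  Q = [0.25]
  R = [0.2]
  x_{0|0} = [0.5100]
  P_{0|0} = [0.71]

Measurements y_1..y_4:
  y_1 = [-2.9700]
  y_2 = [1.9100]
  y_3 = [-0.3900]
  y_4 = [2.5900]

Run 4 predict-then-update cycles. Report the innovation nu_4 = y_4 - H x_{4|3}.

step 1: x^-=[0.5559]  P^-=[1.0936]  S=[1.2936]  K=[0.8454]  nu=[-3.5259]  x^+=[-2.4248]  P^+=[0.1691]
step 2: x^-=[-2.6431]  P^-=[0.4509]  S=[0.6509]  K=[0.6927]  nu=[4.5531]  x^+=[0.5109]  P^+=[0.1385]
step 3: x^-=[0.5569]  P^-=[0.4146]  S=[0.6146]  K=[0.6746]  nu=[-0.9469]  x^+=[-0.0819]  P^+=[0.1349]
step 4: x^-=[-0.0892]  P^-=[0.4103]  S=[0.6103]  K=[0.6723]  nu=[2.6792]  x^+=[1.7120]  P^+=[0.1345]

innov = [2.6792]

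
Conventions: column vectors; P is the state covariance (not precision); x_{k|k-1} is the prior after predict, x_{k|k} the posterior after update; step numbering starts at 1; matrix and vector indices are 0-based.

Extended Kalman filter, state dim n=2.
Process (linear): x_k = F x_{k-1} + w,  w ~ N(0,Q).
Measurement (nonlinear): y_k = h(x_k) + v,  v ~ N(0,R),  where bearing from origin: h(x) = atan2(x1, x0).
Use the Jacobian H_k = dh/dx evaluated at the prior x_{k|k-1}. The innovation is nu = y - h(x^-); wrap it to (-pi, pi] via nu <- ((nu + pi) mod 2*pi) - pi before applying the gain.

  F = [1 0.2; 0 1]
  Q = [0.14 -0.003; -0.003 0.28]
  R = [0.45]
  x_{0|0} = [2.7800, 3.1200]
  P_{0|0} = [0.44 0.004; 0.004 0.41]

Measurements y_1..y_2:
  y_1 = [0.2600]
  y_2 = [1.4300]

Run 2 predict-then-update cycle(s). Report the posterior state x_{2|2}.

x_post = [3.9891, 3.2266]

step 1: x^-=[3.4040, 3.1200]  P^-=[0.5980 0.0830; 0.0830 0.6900]  H_jac=[-0.1463 0.1597]  S=[0.4765]  K=[-0.1558; 0.2057]  nu=[-0.4819]  x^+=[3.4791, 3.0209]  P^+=[0.5864 0.0983; 0.0983 0.6698]
step 2: x^-=[4.0833, 3.0209]  P^-=[0.7925 0.2292; 0.2292 0.9498]  H_jac=[-0.1171 0.1583]  S=[0.4762]  K=[-0.1187; 0.2593]  nu=[0.7930]  x^+=[3.9891, 3.2266]  P^+=[0.7858 0.2439; 0.2439 0.9178]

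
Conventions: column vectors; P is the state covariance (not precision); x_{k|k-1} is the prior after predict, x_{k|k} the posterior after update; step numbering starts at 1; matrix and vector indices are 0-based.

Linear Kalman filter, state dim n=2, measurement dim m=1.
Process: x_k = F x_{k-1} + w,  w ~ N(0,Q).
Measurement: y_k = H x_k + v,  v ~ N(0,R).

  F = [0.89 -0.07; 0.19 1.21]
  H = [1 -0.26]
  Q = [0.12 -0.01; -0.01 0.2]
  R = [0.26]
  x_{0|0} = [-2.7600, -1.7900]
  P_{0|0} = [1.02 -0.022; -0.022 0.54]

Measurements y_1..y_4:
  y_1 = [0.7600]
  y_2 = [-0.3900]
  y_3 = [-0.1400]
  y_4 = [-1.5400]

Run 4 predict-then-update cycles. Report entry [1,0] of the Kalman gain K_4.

K[1,0] = -1.2011

step 1: x^-=[-2.3311, -2.6903]  P^-=[0.9333 0.0933; 0.0933 1.0173]  S=[1.2136]  K=[0.7491; -0.1410]  nu=[2.3916]  x^+=[-0.5396, -3.0276]  P^+=[0.2524 0.2216; 0.2216 0.9932]
step 2: x^-=[-0.2683, -3.7659]  P^-=[0.2972 0.1842; 0.1842 1.7651]  S=[0.5807]  K=[0.4293; -0.4731]  nu=[-1.1009]  x^+=[-0.7408, -3.2451]  P^+=[0.1902 0.3021; 0.3021 1.6351]
step 3: x^-=[-0.4322, -4.0674]  P^-=[0.2410 0.2050; 0.2050 2.7398]  S=[0.5796]  K=[0.3238; -0.8753]  nu=[-0.7653]  x^+=[-0.6800, -3.3974]  P^+=[0.1802 0.3693; 0.3693 2.2957]
step 4: x^-=[-0.3674, -4.2401]  P^-=[0.2280 0.2188; 0.2188 3.7374]  S=[0.6268]  K=[0.2729; -1.2011]  nu=[-2.2750]  x^+=[-0.9883, -1.5075]  P^+=[0.1813 0.4243; 0.4243 2.8331]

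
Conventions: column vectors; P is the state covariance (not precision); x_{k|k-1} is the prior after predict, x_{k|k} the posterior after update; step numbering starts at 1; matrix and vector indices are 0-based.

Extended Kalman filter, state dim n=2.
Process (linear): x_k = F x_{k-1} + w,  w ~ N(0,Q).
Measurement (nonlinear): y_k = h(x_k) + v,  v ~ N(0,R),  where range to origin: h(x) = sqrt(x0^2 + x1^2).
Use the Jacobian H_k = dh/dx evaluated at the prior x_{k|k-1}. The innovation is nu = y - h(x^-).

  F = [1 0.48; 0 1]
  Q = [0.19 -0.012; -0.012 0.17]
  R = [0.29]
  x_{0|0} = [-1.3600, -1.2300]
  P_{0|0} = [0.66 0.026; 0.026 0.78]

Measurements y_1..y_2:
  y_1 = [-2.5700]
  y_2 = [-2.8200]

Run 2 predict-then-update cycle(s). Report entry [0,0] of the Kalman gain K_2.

K[0,0] = 0.4919

step 1: x^-=[-1.9504, -1.2300]  P^-=[1.0547 0.3884; 0.3884 0.9500]  H_jac=[-0.8458 -0.5334]  S=[1.6654]  K=[-0.6601; -0.5016]  nu=[-4.8759]  x^+=[1.2680, 1.2155]  P^+=[0.3291 -0.1629; -0.1629 0.5311]
step 2: x^-=[1.8515, 1.2155]  P^-=[0.4850 0.0800; 0.0800 0.7011]  H_jac=[0.8359 0.5488]  S=[0.9134]  K=[0.4919; 0.4944]  nu=[-5.0348]  x^+=[-0.6251, -1.2736]  P^+=[0.2640 -0.1422; -0.1422 0.4778]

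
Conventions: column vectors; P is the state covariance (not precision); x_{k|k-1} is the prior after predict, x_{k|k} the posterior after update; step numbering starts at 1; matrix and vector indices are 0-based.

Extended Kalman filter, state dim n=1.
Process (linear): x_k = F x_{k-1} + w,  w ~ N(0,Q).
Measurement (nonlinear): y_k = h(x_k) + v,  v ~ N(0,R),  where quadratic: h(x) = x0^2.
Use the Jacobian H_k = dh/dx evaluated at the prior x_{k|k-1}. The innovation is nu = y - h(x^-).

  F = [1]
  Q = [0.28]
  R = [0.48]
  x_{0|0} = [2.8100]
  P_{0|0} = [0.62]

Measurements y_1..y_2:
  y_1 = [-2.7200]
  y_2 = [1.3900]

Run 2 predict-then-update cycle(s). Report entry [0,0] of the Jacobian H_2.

step 1: x^-=[2.8100]  P^-=[0.9000]  H_jac=[5.6200]  S=[28.9060]  K=[0.1750]  nu=[-10.6161]  x^+=[0.9524]  P^+=[0.0149]
step 2: x^-=[0.9524]  P^-=[0.2949]  H_jac=[1.9048]  S=[1.5501]  K=[0.3624]  nu=[0.4830]  x^+=[1.1274]  P^+=[0.0913]

H_jac[0,0] = 1.9048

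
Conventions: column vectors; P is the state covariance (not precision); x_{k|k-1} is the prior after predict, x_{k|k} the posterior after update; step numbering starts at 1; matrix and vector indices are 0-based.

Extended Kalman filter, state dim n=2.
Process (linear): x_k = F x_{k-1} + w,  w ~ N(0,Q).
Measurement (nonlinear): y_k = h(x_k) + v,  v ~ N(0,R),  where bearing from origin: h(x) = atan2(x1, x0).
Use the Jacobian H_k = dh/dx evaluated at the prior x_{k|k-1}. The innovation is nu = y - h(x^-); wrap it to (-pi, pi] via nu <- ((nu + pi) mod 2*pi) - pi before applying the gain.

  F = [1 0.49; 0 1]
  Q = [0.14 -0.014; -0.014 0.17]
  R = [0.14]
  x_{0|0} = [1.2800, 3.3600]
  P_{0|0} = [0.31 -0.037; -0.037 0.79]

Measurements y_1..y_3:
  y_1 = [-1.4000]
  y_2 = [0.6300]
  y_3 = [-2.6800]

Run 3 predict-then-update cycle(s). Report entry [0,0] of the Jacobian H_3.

step 1: x^-=[2.9264, 3.3600]  P^-=[0.6034 0.3361; 0.3361 0.9600]  H_jac=[-0.1692 0.1474]  S=[0.1614]  K=[-0.3258; 0.5244]  nu=[-2.2543]  x^+=[3.6609, 2.1779]  P^+=[0.5863 0.3637; 0.3637 0.9156]
step 2: x^-=[4.7281, 2.1779]  P^-=[1.3025 0.7983; 0.7983 1.0856]  H_jac=[-0.0804 0.1745]  S=[0.1591]  K=[0.2176; 0.7874]  nu=[0.1983]  x^+=[4.7712, 2.3341]  P^+=[1.2950 0.7711; 0.7711 0.9870]
step 3: x^-=[5.9149, 2.3341]  P^-=[2.4276 1.2407; 1.2407 1.1570]  H_jac=[-0.0577 0.1463]  S=[0.1519]  K=[0.2723; 0.6428]  nu=[-3.0558]  x^+=[5.0828, 0.3699]  P^+=[2.4164 1.2141; 1.2141 1.0942]

H_jac[0,0] = -0.0577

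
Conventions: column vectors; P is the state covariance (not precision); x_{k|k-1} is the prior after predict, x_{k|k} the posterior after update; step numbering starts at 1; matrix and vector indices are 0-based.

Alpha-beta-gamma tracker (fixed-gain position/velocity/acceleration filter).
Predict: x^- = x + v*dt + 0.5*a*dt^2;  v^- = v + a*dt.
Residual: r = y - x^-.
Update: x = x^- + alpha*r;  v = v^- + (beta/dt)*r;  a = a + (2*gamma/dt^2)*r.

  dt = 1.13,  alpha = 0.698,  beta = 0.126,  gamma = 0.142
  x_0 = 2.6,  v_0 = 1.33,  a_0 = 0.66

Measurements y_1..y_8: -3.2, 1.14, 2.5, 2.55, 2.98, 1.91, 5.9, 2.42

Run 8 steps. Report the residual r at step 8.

resid = -3.8023

step 1: x_pred=4.5243  r=-7.7243  x^+=-0.8673  v^+=1.2145  a^+=-1.0580
step 2: x_pred=-0.1703  r=1.3103  x^+=0.7443  v^+=0.1651  a^+=-0.7665
step 3: x_pred=0.4414  r=2.0586  x^+=1.8783  v^+=-0.4716  a^+=-0.3087
step 4: x_pred=1.1484  r=1.4016  x^+=2.1267  v^+=-0.6641  a^+=0.0031
step 5: x_pred=1.3782  r=1.6018  x^+=2.4963  v^+=-0.4820  a^+=0.3593
step 6: x_pred=2.1810  r=-0.2710  x^+=1.9918  v^+=-0.1062  a^+=0.2990
step 7: x_pred=2.0627  r=3.8373  x^+=4.7411  v^+=0.6596  a^+=1.1525
step 8: x_pred=6.2223  r=-3.8023  x^+=3.5683  v^+=1.5379  a^+=0.3068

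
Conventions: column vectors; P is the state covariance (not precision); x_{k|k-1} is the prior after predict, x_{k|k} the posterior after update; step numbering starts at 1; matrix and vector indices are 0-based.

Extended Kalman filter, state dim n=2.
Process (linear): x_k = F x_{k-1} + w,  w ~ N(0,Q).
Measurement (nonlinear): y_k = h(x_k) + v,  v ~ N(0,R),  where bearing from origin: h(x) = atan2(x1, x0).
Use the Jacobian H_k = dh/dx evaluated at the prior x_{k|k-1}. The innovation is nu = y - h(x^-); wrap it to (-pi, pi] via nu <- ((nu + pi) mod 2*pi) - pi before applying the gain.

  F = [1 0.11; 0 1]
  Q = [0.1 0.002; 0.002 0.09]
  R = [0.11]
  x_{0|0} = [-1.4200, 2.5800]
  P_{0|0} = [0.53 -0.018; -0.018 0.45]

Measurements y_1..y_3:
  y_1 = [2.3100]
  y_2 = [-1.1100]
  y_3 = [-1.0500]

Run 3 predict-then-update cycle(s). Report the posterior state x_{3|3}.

x_post = [-4.1581, -1.5880]

step 1: x^-=[-1.1362, 2.5800]  P^-=[0.6315 0.0335; 0.0335 0.5400]  H_jac=[-0.3246 -0.1430]  S=[0.1907]  K=[-1.1001; -0.4619]  nu=[0.3244]  x^+=[-1.4931, 2.4302]  P^+=[0.4007 -0.0634; -0.0634 0.4993]
step 2: x^-=[-1.2257, 2.4302]  P^-=[0.4928 -0.0065; -0.0065 0.5893]  H_jac=[-0.3280 -0.1655]  S=[0.1785]  K=[-0.8998; -0.5345]  nu=[3.1352]  x^+=[-4.0469, 0.7544]  P^+=[0.3483 -0.0923; -0.0923 0.5383]
step 3: x^-=[-3.9639, 0.7544]  P^-=[0.4345 -0.0311; -0.0311 0.6283]  H_jac=[-0.0463 -0.2435]  S=[0.1475]  K=[-0.0852; -1.0275]  nu=[2.2797]  x^+=[-4.1581, -1.5880]  P^+=[0.4334 -0.0440; -0.0440 0.4726]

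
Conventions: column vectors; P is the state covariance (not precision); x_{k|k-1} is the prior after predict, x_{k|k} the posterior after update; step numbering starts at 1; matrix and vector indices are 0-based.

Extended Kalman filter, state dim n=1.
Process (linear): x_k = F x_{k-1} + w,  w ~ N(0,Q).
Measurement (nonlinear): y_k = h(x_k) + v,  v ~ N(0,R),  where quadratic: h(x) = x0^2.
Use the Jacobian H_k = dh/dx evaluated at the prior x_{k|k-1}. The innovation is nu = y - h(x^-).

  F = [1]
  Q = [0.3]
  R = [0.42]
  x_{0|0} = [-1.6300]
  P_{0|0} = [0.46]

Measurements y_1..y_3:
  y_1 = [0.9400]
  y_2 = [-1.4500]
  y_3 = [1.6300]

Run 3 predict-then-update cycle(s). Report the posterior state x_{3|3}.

x_post = [-0.5688]

step 1: x^-=[-1.6300]  P^-=[0.7600]  H_jac=[-3.2600]  S=[8.4970]  K=[-0.2916]  nu=[-1.7169]  x^+=[-1.1294]  P^+=[0.0376]
step 2: x^-=[-1.1294]  P^-=[0.3376]  H_jac=[-2.2588]  S=[2.1422]  K=[-0.3559]  nu=[-2.7255]  x^+=[-0.1593]  P^+=[0.0662]
step 3: x^-=[-0.1593]  P^-=[0.3662]  H_jac=[-0.3186]  S=[0.4572]  K=[-0.2552]  nu=[1.6046]  x^+=[-0.5688]  P^+=[0.3364]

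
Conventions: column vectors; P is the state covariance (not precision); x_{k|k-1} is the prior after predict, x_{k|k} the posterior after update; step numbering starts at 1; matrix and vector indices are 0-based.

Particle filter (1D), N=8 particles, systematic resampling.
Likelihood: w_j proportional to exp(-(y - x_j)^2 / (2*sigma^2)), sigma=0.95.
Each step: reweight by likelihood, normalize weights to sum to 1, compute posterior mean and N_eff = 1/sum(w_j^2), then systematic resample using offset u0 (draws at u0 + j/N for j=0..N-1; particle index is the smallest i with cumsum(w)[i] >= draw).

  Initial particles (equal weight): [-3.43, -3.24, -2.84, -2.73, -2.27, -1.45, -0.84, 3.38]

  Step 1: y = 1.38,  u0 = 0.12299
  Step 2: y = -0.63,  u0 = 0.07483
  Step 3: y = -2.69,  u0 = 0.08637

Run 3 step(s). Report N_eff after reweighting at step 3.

step 1: w=[0.0000, 0.0000, 0.0003, 0.0005, 0.0033, 0.0633, 0.3489, 0.5836]  mean=1.5779  Neff=2.1442  idx=[6, 6, 6, 7, 7, 7, 7, 7]
step 2: w=[0.3333, 0.3333, 0.3333, 0.0000, 0.0000, 0.0000, 0.0000, 0.0000]  mean=-0.8390  Neff=3.0014  idx=[0, 0, 0, 1, 1, 2, 2, 2]
step 3: w=[0.1250, 0.1250, 0.1250, 0.1250, 0.1250, 0.1250, 0.1250, 0.1250]  mean=-0.8400  Neff=8.0000  idx=[0, 1, 2, 3, 4, 5, 6, 7]

N_eff = 8.0000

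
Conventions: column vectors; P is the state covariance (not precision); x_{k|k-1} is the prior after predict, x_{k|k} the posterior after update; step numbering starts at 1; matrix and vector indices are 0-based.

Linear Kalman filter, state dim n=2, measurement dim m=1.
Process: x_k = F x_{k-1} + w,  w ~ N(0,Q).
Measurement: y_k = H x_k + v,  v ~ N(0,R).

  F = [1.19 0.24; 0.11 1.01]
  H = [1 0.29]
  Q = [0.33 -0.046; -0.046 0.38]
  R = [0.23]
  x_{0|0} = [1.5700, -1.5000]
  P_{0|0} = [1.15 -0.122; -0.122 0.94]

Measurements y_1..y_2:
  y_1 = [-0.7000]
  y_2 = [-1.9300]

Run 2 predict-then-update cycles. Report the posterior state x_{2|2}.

step 1: x^-=[1.5083, -1.3423]  P^-=[1.9430 0.1825; 0.1825 1.3257]  S=[2.3903]  K=[0.8350; 0.2372]  nu=[-1.8190]  x^+=[-0.0106, -1.7738]  P^+=[0.2764 -0.2909; -0.2909 1.1912]
step 2: x^-=[-0.4383, -1.7927]  P^-=[0.6239 -0.0784; -0.0784 1.5339]  S=[0.9374]  K=[0.6413; 0.3909]  nu=[-0.9718]  x^+=[-1.0615, -2.1726]  P^+=[0.2384 -0.3134; -0.3134 1.3906]

x_post = [-1.0615, -2.1726]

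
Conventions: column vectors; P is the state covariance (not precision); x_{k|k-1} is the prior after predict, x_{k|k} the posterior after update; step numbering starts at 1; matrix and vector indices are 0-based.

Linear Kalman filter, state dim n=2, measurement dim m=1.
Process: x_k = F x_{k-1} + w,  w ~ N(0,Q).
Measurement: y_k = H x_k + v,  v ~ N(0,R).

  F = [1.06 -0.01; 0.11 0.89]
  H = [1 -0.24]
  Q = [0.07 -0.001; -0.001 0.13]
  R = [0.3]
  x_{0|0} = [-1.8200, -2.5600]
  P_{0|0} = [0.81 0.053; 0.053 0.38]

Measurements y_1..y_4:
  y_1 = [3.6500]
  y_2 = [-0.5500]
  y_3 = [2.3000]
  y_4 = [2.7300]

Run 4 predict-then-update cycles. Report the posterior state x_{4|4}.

x_post = [1.7140, -1.3720]

step 1: x^-=[-1.9036, -2.4786]  P^-=[0.9790 0.1400; 0.1400 0.4512]  S=[1.2378]  K=[0.7638; 0.0256]  nu=[4.9587]  x^+=[1.8838, -2.3515]  P^+=[0.2569 0.1158; 0.1158 0.4504]
step 2: x^-=[2.0204, -1.8856]  P^-=[0.3563 0.1340; 0.1340 0.5125]  S=[0.6214]  K=[0.5215; 0.0178]  nu=[-3.0229]  x^+=[0.4439, -1.9393]  P^+=[0.1872 0.1283; 0.1283 0.5123]
step 3: x^-=[0.4899, -1.6772]  P^-=[0.2777 0.1372; 0.1372 0.5632]  S=[0.5443]  K=[0.4497; 0.0037]  nu=[1.4076]  x^+=[1.1229, -1.6720]  P^+=[0.1676 0.1363; 0.1363 0.5632]
step 4: x^-=[1.2070, -1.3646]  P^-=[0.2555 0.1419; 0.1419 0.6048]  S=[0.5222]  K=[0.4240; -0.0062]  nu=[1.1955]  x^+=[1.7140, -1.3720]  P^+=[0.1616 0.1433; 0.1433 0.6048]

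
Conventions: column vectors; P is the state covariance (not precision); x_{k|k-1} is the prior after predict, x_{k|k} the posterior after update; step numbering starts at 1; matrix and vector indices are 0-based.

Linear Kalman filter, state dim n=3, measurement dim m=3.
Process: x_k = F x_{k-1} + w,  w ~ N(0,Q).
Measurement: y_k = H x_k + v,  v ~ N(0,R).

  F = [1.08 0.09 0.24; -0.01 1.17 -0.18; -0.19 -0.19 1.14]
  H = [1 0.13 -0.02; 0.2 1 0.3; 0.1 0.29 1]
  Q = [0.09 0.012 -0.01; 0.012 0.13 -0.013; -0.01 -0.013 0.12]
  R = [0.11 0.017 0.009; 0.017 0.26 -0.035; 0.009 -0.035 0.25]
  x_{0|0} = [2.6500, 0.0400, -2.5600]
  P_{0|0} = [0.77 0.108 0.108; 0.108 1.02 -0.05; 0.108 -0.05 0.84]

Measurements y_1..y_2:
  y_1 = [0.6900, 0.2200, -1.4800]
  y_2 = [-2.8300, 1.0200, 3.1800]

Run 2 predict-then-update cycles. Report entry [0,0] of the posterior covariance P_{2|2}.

P_post[0,0] = 0.0780

step 1: x^-=[2.2512, 0.4811, -3.4295]  P^-=[1.1196 0.1767 0.1456; 0.1767 1.5725 -0.5004; 0.1456 -0.5004 1.2590]  S=[1.2994 0.6527 0.2917; 0.6527 1.7785 0.3386; 0.2917 0.3386 1.4015]  K=[0.9130 -0.0954 0.0533; -0.1018 0.8979 -0.2148; -0.0519 -0.1980 0.8638]  nu=[-1.6923, 0.3175, 1.5849]  x^+=[0.7603, 0.5980, -2.0357]  P^+=[0.1050 -0.0399 0.0260; -0.0399 0.2977 -0.1684; 0.0260 -0.1684 0.2686]
step 2: x^-=[0.3864, 1.0585, -2.5787]  P^-=[0.2288 -0.0695 0.0669; -0.0695 0.6182 -0.3551; 0.0669 -0.3551 0.5425]  S=[0.3305 0.0817 0.0460; 0.0817 0.7034 -0.0699; 0.0460 -0.0699 0.6502]  K=[0.6730 -0.0782 0.0511; -0.0903 0.6984 -0.1995; -0.0169 -0.1861 0.6675]  nu=[-3.4055, 0.6579, 5.4131]  x^+=[-1.6801, 0.7454, 0.9693]  P^+=[0.0780 -0.0333 0.0234; -0.0333 0.2357 -0.1402; 0.0234 -0.1402 0.2115]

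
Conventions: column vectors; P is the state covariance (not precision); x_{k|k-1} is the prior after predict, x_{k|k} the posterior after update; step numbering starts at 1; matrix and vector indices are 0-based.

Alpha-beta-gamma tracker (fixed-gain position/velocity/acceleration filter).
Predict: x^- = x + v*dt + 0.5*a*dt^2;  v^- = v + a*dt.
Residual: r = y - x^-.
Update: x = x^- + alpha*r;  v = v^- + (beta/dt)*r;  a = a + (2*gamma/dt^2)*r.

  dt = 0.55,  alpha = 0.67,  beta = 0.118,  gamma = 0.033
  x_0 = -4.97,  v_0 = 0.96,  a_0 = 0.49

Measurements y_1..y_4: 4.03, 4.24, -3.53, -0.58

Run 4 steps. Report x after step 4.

x_post = 0.2547

step 1: x_pred=-4.3679  r=8.3979  x^+=1.2587  v^+=3.0312  a^+=2.3223
step 2: x_pred=3.2771  r=0.9629  x^+=3.9222  v^+=4.5151  a^+=2.5324
step 3: x_pred=6.7885  r=-10.3185  x^+=-0.1249  v^+=3.6941  a^+=0.2810
step 4: x_pred=1.9494  r=-2.5294  x^+=0.2547  v^+=3.3060  a^+=-0.2708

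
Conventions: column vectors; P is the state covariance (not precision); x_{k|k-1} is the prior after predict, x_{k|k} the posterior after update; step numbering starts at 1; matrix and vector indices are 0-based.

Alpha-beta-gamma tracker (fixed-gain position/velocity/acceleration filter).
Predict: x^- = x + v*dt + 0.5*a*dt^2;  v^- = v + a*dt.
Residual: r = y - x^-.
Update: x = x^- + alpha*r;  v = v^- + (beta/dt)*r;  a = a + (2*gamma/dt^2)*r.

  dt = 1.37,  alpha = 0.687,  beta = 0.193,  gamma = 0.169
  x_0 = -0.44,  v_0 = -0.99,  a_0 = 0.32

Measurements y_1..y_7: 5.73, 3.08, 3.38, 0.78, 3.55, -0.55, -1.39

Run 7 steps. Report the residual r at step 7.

resid = 3.5398

step 1: x_pred=-1.4960  r=7.2260  x^+=3.4683  v^+=0.4664  a^+=1.6213
step 2: x_pred=5.6287  r=-2.5487  x^+=3.8777  v^+=2.3285  a^+=1.1623
step 3: x_pred=8.1585  r=-4.7785  x^+=4.8757  v^+=3.2477  a^+=0.3018
step 4: x_pred=9.6082  r=-8.8282  x^+=3.5432  v^+=2.4174  a^+=-1.2880
step 5: x_pred=5.6463  r=-2.0963  x^+=4.2061  v^+=0.3575  a^+=-1.6656
step 6: x_pred=3.1328  r=-3.6828  x^+=0.6027  v^+=-2.4432  a^+=-2.3288
step 7: x_pred=-4.9298  r=3.5398  x^+=-2.4980  v^+=-5.1349  a^+=-1.6913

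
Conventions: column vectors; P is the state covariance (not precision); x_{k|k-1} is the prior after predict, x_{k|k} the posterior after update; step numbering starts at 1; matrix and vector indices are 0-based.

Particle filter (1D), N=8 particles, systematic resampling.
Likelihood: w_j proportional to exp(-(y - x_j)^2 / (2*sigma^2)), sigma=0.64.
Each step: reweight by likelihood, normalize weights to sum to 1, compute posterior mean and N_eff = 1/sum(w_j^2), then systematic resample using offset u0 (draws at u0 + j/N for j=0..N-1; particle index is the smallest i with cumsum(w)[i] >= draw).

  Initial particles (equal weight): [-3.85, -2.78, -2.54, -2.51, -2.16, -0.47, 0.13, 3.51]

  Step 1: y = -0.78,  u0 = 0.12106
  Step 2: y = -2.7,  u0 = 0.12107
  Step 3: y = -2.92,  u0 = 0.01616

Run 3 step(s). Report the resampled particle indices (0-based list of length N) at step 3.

resampled_idx = [0, 0, 1, 2, 3, 4, 5, 6]

step 1: w=[0.0000, 0.0054, 0.0162, 0.0184, 0.0695, 0.6319, 0.2586, 0.0000]  mean=-0.5158  Neff=2.1202  idx=[5, 5, 5, 5, 5, 6, 6, 6]
step 2: w=[0.1971, 0.1971, 0.1971, 0.1971, 0.1971, 0.0048, 0.0048, 0.0048]  mean=-0.4613  Neff=5.1467  idx=[0, 1, 1, 2, 3, 3, 4, 7]
step 3: w=[0.1425, 0.1425, 0.1425, 0.1425, 0.1425, 0.1425, 0.1425, 0.0025]  mean=-0.4685  Neff=7.0353  idx=[0, 0, 1, 2, 3, 4, 5, 6]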